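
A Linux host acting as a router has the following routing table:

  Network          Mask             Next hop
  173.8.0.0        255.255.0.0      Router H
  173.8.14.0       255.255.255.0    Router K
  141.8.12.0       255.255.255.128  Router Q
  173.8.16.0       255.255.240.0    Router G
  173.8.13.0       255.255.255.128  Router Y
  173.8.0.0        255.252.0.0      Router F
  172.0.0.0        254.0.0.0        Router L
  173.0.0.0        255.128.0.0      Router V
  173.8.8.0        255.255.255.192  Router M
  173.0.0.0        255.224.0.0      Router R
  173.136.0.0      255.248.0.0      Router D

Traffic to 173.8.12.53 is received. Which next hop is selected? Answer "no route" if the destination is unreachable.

Router H

Routes whose prefix contains 173.8.12.53:
  172.0.0.0/7 (172.0.0.0 - 173.255.255.255) -> Router L
  173.0.0.0/9 (173.0.0.0 - 173.127.255.255) -> Router V
  173.0.0.0/11 (173.0.0.0 - 173.31.255.255) -> Router R
  173.8.0.0/14 (173.8.0.0 - 173.11.255.255) -> Router F
  173.8.0.0/16 (173.8.0.0 - 173.8.255.255) -> Router H
More-specific entries that do NOT match:
  173.8.8.0/26 (173.8.8.0 - 173.8.8.63) does not contain 173.8.12.53
  141.8.12.0/25 (141.8.12.0 - 141.8.12.127) does not contain 173.8.12.53
  173.8.13.0/25 (173.8.13.0 - 173.8.13.127) does not contain 173.8.12.53
  173.8.14.0/24 (173.8.14.0 - 173.8.14.255) does not contain 173.8.12.53
  173.8.16.0/20 (173.8.16.0 - 173.8.31.255) does not contain 173.8.12.53
Longest matching prefix is /16 -> next hop Router H.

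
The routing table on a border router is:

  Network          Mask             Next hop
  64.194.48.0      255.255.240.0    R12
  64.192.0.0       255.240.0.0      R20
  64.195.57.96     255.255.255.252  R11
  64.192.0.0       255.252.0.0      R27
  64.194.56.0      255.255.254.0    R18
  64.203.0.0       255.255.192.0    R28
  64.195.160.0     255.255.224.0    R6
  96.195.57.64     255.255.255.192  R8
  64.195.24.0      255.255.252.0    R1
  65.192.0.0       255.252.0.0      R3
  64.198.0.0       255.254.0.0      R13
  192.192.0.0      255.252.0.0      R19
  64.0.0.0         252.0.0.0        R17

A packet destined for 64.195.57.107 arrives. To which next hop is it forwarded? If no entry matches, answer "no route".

Routes whose prefix contains 64.195.57.107:
  64.0.0.0/6 (64.0.0.0 - 67.255.255.255) -> R17
  64.192.0.0/12 (64.192.0.0 - 64.207.255.255) -> R20
  64.192.0.0/14 (64.192.0.0 - 64.195.255.255) -> R27
More-specific entries that do NOT match:
  64.195.57.96/30 (64.195.57.96 - 64.195.57.99) does not contain 64.195.57.107
  96.195.57.64/26 (96.195.57.64 - 96.195.57.127) does not contain 64.195.57.107
  64.194.56.0/23 (64.194.56.0 - 64.194.57.255) does not contain 64.195.57.107
  64.195.24.0/22 (64.195.24.0 - 64.195.27.255) does not contain 64.195.57.107
  64.194.48.0/20 (64.194.48.0 - 64.194.63.255) does not contain 64.195.57.107
  64.195.160.0/19 (64.195.160.0 - 64.195.191.255) does not contain 64.195.57.107
  64.203.0.0/18 (64.203.0.0 - 64.203.63.255) does not contain 64.195.57.107
  64.198.0.0/15 (64.198.0.0 - 64.199.255.255) does not contain 64.195.57.107
Longest matching prefix is /14 -> next hop R27.

R27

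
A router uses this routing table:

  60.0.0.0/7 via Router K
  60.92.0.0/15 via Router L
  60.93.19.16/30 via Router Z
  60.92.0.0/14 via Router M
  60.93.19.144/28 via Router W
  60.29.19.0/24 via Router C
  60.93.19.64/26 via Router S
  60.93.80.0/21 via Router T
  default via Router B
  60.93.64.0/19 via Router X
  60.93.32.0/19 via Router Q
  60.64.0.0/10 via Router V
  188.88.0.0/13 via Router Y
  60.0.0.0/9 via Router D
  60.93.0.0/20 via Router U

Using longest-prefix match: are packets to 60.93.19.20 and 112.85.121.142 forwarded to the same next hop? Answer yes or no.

60.93.19.20: longest match 60.92.0.0/15 -> Router L
112.85.121.142: longest match 0.0.0.0/0 -> Router B

no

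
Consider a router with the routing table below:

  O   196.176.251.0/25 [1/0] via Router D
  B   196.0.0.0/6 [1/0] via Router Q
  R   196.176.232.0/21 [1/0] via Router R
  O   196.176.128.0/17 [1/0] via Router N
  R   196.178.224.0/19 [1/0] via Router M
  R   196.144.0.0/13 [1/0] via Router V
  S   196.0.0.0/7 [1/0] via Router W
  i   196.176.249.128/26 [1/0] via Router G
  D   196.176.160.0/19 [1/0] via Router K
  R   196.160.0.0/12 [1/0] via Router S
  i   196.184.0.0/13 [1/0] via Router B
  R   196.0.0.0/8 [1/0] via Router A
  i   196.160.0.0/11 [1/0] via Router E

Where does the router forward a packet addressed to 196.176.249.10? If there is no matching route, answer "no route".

Router N

Routes whose prefix contains 196.176.249.10:
  196.0.0.0/6 (196.0.0.0 - 199.255.255.255) -> Router Q
  196.0.0.0/7 (196.0.0.0 - 197.255.255.255) -> Router W
  196.0.0.0/8 (196.0.0.0 - 196.255.255.255) -> Router A
  196.160.0.0/11 (196.160.0.0 - 196.191.255.255) -> Router E
  196.176.128.0/17 (196.176.128.0 - 196.176.255.255) -> Router N
More-specific entries that do NOT match:
  196.176.249.128/26 (196.176.249.128 - 196.176.249.191) does not contain 196.176.249.10
  196.176.251.0/25 (196.176.251.0 - 196.176.251.127) does not contain 196.176.249.10
  196.176.232.0/21 (196.176.232.0 - 196.176.239.255) does not contain 196.176.249.10
  196.178.224.0/19 (196.178.224.0 - 196.178.255.255) does not contain 196.176.249.10
  196.176.160.0/19 (196.176.160.0 - 196.176.191.255) does not contain 196.176.249.10
Longest matching prefix is /17 -> next hop Router N.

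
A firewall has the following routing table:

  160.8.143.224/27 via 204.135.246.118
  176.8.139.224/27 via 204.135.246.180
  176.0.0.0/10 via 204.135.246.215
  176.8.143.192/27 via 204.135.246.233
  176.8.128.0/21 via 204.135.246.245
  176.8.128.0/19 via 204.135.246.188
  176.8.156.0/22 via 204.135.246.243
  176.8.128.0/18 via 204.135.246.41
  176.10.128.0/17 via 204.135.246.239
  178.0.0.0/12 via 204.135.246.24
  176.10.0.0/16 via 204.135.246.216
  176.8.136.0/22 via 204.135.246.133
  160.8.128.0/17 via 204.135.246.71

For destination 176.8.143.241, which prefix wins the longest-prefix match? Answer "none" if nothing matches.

Entries matching 176.8.143.241:
  176.0.0.0/10 (176.0.0.0 - 176.63.255.255)
  176.8.128.0/18 (176.8.128.0 - 176.8.191.255)
  176.8.128.0/19 (176.8.128.0 - 176.8.159.255)
Most specific is 176.8.128.0/19.

176.8.128.0/19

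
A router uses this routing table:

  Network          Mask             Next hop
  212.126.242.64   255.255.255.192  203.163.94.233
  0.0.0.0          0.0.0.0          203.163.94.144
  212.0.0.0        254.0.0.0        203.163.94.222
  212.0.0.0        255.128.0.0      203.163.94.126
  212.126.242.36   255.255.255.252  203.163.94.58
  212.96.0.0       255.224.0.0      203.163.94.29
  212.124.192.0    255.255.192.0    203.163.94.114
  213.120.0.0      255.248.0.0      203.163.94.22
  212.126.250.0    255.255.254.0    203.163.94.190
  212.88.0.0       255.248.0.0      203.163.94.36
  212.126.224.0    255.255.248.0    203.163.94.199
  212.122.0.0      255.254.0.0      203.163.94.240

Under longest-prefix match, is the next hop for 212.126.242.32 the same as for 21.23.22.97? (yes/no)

no

212.126.242.32: longest match 212.96.0.0/11 -> 203.163.94.29
21.23.22.97: longest match 0.0.0.0/0 -> 203.163.94.144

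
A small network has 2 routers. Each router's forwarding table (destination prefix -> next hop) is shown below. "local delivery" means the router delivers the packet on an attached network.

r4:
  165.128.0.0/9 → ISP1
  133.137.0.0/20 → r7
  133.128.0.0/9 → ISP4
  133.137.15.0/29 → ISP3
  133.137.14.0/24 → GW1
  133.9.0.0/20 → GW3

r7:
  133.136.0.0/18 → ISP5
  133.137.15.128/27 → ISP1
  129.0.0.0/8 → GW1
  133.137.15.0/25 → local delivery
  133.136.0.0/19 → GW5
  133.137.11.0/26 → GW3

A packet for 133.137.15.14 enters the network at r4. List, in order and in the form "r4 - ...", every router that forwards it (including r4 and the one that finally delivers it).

At r4: longest match for 133.137.15.14 is 133.137.0.0/20 -> r7
At r7: longest match for 133.137.15.14 is 133.137.15.0/25 -> local delivery

r4 - r7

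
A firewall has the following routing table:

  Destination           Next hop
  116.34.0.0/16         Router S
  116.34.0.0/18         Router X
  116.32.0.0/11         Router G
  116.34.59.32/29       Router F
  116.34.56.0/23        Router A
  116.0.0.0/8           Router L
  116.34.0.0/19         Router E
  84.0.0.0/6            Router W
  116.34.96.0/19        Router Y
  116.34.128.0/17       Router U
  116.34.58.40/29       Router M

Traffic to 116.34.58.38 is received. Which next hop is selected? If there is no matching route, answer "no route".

Router X

Routes whose prefix contains 116.34.58.38:
  116.0.0.0/8 (116.0.0.0 - 116.255.255.255) -> Router L
  116.32.0.0/11 (116.32.0.0 - 116.63.255.255) -> Router G
  116.34.0.0/16 (116.34.0.0 - 116.34.255.255) -> Router S
  116.34.0.0/18 (116.34.0.0 - 116.34.63.255) -> Router X
More-specific entries that do NOT match:
  116.34.59.32/29 (116.34.59.32 - 116.34.59.39) does not contain 116.34.58.38
  116.34.58.40/29 (116.34.58.40 - 116.34.58.47) does not contain 116.34.58.38
  116.34.56.0/23 (116.34.56.0 - 116.34.57.255) does not contain 116.34.58.38
  116.34.0.0/19 (116.34.0.0 - 116.34.31.255) does not contain 116.34.58.38
  116.34.96.0/19 (116.34.96.0 - 116.34.127.255) does not contain 116.34.58.38
Longest matching prefix is /18 -> next hop Router X.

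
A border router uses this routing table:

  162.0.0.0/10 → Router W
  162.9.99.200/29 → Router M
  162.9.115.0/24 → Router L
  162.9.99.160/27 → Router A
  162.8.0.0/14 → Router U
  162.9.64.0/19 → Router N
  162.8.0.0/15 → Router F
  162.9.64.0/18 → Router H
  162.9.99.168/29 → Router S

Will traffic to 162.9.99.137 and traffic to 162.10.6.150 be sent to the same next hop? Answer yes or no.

no

162.9.99.137: longest match 162.9.64.0/18 -> Router H
162.10.6.150: longest match 162.8.0.0/14 -> Router U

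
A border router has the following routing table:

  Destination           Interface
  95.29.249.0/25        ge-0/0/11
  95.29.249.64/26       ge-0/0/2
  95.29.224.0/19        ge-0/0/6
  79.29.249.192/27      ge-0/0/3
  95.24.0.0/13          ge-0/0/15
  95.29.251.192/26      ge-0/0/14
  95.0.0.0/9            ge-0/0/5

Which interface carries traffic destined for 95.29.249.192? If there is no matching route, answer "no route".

ge-0/0/6

Routes whose prefix contains 95.29.249.192:
  95.0.0.0/9 (95.0.0.0 - 95.127.255.255) -> ge-0/0/5
  95.24.0.0/13 (95.24.0.0 - 95.31.255.255) -> ge-0/0/15
  95.29.224.0/19 (95.29.224.0 - 95.29.255.255) -> ge-0/0/6
More-specific entries that do NOT match:
  79.29.249.192/27 (79.29.249.192 - 79.29.249.223) does not contain 95.29.249.192
  95.29.249.64/26 (95.29.249.64 - 95.29.249.127) does not contain 95.29.249.192
  95.29.251.192/26 (95.29.251.192 - 95.29.251.255) does not contain 95.29.249.192
  95.29.249.0/25 (95.29.249.0 - 95.29.249.127) does not contain 95.29.249.192
Longest matching prefix is /19 -> interface ge-0/0/6.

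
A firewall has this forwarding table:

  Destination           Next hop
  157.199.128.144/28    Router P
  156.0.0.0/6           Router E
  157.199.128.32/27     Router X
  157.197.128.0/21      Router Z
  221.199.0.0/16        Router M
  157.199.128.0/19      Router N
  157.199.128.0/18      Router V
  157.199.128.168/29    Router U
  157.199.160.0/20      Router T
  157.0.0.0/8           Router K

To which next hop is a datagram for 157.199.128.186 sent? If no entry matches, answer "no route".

Routes whose prefix contains 157.199.128.186:
  156.0.0.0/6 (156.0.0.0 - 159.255.255.255) -> Router E
  157.0.0.0/8 (157.0.0.0 - 157.255.255.255) -> Router K
  157.199.128.0/18 (157.199.128.0 - 157.199.191.255) -> Router V
  157.199.128.0/19 (157.199.128.0 - 157.199.159.255) -> Router N
More-specific entries that do NOT match:
  157.199.128.168/29 (157.199.128.168 - 157.199.128.175) does not contain 157.199.128.186
  157.199.128.144/28 (157.199.128.144 - 157.199.128.159) does not contain 157.199.128.186
  157.199.128.32/27 (157.199.128.32 - 157.199.128.63) does not contain 157.199.128.186
  157.197.128.0/21 (157.197.128.0 - 157.197.135.255) does not contain 157.199.128.186
  157.199.160.0/20 (157.199.160.0 - 157.199.175.255) does not contain 157.199.128.186
Longest matching prefix is /19 -> next hop Router N.

Router N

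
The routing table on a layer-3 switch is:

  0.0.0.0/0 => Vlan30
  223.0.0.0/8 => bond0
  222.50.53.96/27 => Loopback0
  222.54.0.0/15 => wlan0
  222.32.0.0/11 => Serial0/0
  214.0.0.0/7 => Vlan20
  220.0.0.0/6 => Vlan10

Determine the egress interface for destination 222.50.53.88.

Routes whose prefix contains 222.50.53.88:
  0.0.0.0/0 (default, matches everything) -> Vlan30
  220.0.0.0/6 (220.0.0.0 - 223.255.255.255) -> Vlan10
  222.32.0.0/11 (222.32.0.0 - 222.63.255.255) -> Serial0/0
More-specific entries that do NOT match:
  222.50.53.96/27 (222.50.53.96 - 222.50.53.127) does not contain 222.50.53.88
  222.54.0.0/15 (222.54.0.0 - 222.55.255.255) does not contain 222.50.53.88
Longest matching prefix is /11 -> interface Serial0/0.

Serial0/0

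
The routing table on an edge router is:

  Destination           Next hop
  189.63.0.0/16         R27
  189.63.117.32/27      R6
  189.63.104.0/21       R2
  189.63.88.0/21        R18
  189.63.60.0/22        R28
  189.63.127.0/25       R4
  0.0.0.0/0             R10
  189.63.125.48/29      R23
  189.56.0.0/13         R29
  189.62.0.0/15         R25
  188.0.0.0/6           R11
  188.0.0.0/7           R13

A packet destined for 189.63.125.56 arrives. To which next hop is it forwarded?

R27

Routes whose prefix contains 189.63.125.56:
  0.0.0.0/0 (default, matches everything) -> R10
  188.0.0.0/6 (188.0.0.0 - 191.255.255.255) -> R11
  188.0.0.0/7 (188.0.0.0 - 189.255.255.255) -> R13
  189.56.0.0/13 (189.56.0.0 - 189.63.255.255) -> R29
  189.62.0.0/15 (189.62.0.0 - 189.63.255.255) -> R25
  189.63.0.0/16 (189.63.0.0 - 189.63.255.255) -> R27
More-specific entries that do NOT match:
  189.63.125.48/29 (189.63.125.48 - 189.63.125.55) does not contain 189.63.125.56
  189.63.117.32/27 (189.63.117.32 - 189.63.117.63) does not contain 189.63.125.56
  189.63.127.0/25 (189.63.127.0 - 189.63.127.127) does not contain 189.63.125.56
  189.63.60.0/22 (189.63.60.0 - 189.63.63.255) does not contain 189.63.125.56
  189.63.104.0/21 (189.63.104.0 - 189.63.111.255) does not contain 189.63.125.56
  189.63.88.0/21 (189.63.88.0 - 189.63.95.255) does not contain 189.63.125.56
Longest matching prefix is /16 -> next hop R27.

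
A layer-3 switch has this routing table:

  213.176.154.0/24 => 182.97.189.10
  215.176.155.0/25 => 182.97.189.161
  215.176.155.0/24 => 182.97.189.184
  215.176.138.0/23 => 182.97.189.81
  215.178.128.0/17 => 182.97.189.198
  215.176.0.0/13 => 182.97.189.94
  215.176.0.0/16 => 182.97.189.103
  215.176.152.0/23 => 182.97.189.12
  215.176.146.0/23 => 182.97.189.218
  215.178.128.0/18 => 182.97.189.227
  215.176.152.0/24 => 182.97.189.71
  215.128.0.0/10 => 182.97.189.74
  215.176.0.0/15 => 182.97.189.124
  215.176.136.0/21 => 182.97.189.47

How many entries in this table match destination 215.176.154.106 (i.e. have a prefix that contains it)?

Prefixes containing 215.176.154.106:
  215.128.0.0/10 (215.128.0.0 - 215.191.255.255)
  215.176.0.0/13 (215.176.0.0 - 215.183.255.255)
  215.176.0.0/15 (215.176.0.0 - 215.177.255.255)
  215.176.0.0/16 (215.176.0.0 - 215.176.255.255)
Total matching entries: 4.

4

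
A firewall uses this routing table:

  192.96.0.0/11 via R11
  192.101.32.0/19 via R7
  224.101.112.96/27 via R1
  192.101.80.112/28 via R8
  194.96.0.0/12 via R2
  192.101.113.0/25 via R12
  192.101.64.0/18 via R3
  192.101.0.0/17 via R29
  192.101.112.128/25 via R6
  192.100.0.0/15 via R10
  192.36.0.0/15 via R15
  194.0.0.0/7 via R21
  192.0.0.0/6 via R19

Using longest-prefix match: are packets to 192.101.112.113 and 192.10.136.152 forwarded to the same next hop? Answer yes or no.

no

192.101.112.113: longest match 192.101.64.0/18 -> R3
192.10.136.152: longest match 192.0.0.0/6 -> R19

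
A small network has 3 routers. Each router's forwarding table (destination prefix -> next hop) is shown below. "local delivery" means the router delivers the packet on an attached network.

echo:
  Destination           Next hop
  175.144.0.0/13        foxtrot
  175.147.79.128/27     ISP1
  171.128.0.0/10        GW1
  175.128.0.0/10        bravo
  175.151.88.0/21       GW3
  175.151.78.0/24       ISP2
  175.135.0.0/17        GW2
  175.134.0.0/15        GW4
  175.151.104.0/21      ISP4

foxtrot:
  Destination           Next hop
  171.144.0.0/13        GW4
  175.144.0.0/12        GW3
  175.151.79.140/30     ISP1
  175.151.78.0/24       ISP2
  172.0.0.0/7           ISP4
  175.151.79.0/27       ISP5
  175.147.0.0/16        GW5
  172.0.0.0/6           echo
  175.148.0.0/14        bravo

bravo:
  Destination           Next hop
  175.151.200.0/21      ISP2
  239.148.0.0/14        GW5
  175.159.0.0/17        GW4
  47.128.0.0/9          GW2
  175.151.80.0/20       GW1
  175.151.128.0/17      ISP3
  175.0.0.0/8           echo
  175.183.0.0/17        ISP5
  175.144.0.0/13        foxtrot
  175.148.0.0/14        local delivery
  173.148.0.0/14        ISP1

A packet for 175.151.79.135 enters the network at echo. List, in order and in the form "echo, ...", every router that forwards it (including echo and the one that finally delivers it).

echo, foxtrot, bravo

At echo: longest match for 175.151.79.135 is 175.144.0.0/13 -> foxtrot
At foxtrot: longest match for 175.151.79.135 is 175.148.0.0/14 -> bravo
At bravo: longest match for 175.151.79.135 is 175.148.0.0/14 -> local delivery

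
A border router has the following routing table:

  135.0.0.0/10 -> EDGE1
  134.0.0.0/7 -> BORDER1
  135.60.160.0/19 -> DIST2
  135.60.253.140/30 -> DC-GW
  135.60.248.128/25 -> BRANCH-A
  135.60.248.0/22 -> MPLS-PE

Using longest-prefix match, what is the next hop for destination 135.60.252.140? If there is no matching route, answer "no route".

EDGE1

Routes whose prefix contains 135.60.252.140:
  134.0.0.0/7 (134.0.0.0 - 135.255.255.255) -> BORDER1
  135.0.0.0/10 (135.0.0.0 - 135.63.255.255) -> EDGE1
More-specific entries that do NOT match:
  135.60.253.140/30 (135.60.253.140 - 135.60.253.143) does not contain 135.60.252.140
  135.60.248.128/25 (135.60.248.128 - 135.60.248.255) does not contain 135.60.252.140
  135.60.248.0/22 (135.60.248.0 - 135.60.251.255) does not contain 135.60.252.140
  135.60.160.0/19 (135.60.160.0 - 135.60.191.255) does not contain 135.60.252.140
Longest matching prefix is /10 -> next hop EDGE1.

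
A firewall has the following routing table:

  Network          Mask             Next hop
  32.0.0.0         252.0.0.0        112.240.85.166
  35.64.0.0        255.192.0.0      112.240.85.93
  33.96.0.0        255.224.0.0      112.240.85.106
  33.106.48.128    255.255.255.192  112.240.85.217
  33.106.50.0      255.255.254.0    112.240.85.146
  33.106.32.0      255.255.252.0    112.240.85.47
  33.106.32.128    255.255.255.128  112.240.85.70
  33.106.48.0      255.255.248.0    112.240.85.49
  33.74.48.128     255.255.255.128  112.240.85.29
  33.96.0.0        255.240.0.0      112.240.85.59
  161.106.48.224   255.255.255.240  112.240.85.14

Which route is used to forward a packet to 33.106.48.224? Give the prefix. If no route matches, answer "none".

Entries matching 33.106.48.224:
  32.0.0.0/6 (32.0.0.0 - 35.255.255.255)
  33.96.0.0/11 (33.96.0.0 - 33.127.255.255)
  33.96.0.0/12 (33.96.0.0 - 33.111.255.255)
  33.106.48.0/21 (33.106.48.0 - 33.106.55.255)
Most specific is 33.106.48.0/21.

33.106.48.0/21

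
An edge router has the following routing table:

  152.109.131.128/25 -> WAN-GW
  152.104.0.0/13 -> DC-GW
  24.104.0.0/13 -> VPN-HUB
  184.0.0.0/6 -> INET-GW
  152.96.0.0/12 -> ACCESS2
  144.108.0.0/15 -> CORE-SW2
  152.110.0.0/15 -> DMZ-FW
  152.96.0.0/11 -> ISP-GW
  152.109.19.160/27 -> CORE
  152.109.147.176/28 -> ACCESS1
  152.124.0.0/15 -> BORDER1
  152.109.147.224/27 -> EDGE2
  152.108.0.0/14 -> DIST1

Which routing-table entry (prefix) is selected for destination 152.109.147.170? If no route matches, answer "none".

Entries matching 152.109.147.170:
  152.96.0.0/11 (152.96.0.0 - 152.127.255.255)
  152.96.0.0/12 (152.96.0.0 - 152.111.255.255)
  152.104.0.0/13 (152.104.0.0 - 152.111.255.255)
  152.108.0.0/14 (152.108.0.0 - 152.111.255.255)
Most specific is 152.108.0.0/14.

152.108.0.0/14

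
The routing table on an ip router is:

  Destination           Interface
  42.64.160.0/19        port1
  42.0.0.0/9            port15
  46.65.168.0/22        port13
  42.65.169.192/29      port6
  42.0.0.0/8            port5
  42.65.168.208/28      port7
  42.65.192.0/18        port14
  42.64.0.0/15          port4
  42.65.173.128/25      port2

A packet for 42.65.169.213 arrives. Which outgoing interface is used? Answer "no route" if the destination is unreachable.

Routes whose prefix contains 42.65.169.213:
  42.0.0.0/8 (42.0.0.0 - 42.255.255.255) -> port5
  42.0.0.0/9 (42.0.0.0 - 42.127.255.255) -> port15
  42.64.0.0/15 (42.64.0.0 - 42.65.255.255) -> port4
More-specific entries that do NOT match:
  42.65.169.192/29 (42.65.169.192 - 42.65.169.199) does not contain 42.65.169.213
  42.65.168.208/28 (42.65.168.208 - 42.65.168.223) does not contain 42.65.169.213
  42.65.173.128/25 (42.65.173.128 - 42.65.173.255) does not contain 42.65.169.213
  46.65.168.0/22 (46.65.168.0 - 46.65.171.255) does not contain 42.65.169.213
  42.64.160.0/19 (42.64.160.0 - 42.64.191.255) does not contain 42.65.169.213
  42.65.192.0/18 (42.65.192.0 - 42.65.255.255) does not contain 42.65.169.213
Longest matching prefix is /15 -> interface port4.

port4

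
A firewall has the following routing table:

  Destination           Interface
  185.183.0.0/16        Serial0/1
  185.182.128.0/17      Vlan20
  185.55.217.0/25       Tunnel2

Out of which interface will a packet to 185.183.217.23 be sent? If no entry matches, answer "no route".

Serial0/1

Routes whose prefix contains 185.183.217.23:
  185.183.0.0/16 (185.183.0.0 - 185.183.255.255) -> Serial0/1
More-specific entries that do NOT match:
  185.55.217.0/25 (185.55.217.0 - 185.55.217.127) does not contain 185.183.217.23
  185.182.128.0/17 (185.182.128.0 - 185.182.255.255) does not contain 185.183.217.23
Longest matching prefix is /16 -> interface Serial0/1.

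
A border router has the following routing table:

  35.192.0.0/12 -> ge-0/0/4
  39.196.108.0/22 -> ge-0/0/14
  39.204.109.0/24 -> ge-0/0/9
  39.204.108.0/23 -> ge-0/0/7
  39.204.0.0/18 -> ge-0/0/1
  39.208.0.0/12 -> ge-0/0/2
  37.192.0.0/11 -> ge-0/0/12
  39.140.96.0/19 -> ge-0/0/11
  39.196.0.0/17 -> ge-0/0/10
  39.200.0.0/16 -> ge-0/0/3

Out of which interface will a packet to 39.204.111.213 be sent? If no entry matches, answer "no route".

No entry's prefix contains 39.204.111.213; there is no default route.

no route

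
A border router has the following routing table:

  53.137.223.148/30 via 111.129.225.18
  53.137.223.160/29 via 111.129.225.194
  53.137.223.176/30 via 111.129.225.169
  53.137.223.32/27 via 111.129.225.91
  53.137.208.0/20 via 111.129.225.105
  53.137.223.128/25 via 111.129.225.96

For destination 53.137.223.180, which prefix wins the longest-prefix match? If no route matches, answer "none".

Entries matching 53.137.223.180:
  53.137.208.0/20 (53.137.208.0 - 53.137.223.255)
  53.137.223.128/25 (53.137.223.128 - 53.137.223.255)
Most specific is 53.137.223.128/25.

53.137.223.128/25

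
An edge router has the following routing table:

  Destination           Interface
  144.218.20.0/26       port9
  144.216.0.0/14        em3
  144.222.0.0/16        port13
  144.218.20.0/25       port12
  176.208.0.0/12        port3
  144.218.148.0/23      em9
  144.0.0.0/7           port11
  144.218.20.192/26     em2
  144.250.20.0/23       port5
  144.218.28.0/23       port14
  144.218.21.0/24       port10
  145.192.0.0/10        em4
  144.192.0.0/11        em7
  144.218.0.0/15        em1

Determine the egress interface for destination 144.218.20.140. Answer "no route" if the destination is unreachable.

Routes whose prefix contains 144.218.20.140:
  144.0.0.0/7 (144.0.0.0 - 145.255.255.255) -> port11
  144.192.0.0/11 (144.192.0.0 - 144.223.255.255) -> em7
  144.216.0.0/14 (144.216.0.0 - 144.219.255.255) -> em3
  144.218.0.0/15 (144.218.0.0 - 144.219.255.255) -> em1
More-specific entries that do NOT match:
  144.218.20.0/26 (144.218.20.0 - 144.218.20.63) does not contain 144.218.20.140
  144.218.20.192/26 (144.218.20.192 - 144.218.20.255) does not contain 144.218.20.140
  144.218.20.0/25 (144.218.20.0 - 144.218.20.127) does not contain 144.218.20.140
  144.218.21.0/24 (144.218.21.0 - 144.218.21.255) does not contain 144.218.20.140
  144.218.148.0/23 (144.218.148.0 - 144.218.149.255) does not contain 144.218.20.140
  144.250.20.0/23 (144.250.20.0 - 144.250.21.255) does not contain 144.218.20.140
  144.218.28.0/23 (144.218.28.0 - 144.218.29.255) does not contain 144.218.20.140
  144.222.0.0/16 (144.222.0.0 - 144.222.255.255) does not contain 144.218.20.140
Longest matching prefix is /15 -> interface em1.

em1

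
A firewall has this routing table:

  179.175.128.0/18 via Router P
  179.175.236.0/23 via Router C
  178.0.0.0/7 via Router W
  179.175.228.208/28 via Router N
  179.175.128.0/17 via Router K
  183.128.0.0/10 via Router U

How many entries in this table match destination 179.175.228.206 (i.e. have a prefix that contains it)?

2

Prefixes containing 179.175.228.206:
  178.0.0.0/7 (178.0.0.0 - 179.255.255.255)
  179.175.128.0/17 (179.175.128.0 - 179.175.255.255)
Total matching entries: 2.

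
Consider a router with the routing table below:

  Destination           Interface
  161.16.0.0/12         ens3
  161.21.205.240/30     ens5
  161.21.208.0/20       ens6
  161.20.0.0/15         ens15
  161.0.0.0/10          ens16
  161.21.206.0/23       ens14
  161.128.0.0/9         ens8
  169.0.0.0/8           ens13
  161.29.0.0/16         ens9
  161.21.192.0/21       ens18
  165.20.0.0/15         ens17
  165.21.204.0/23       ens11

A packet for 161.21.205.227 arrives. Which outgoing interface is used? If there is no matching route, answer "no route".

ens15

Routes whose prefix contains 161.21.205.227:
  161.0.0.0/10 (161.0.0.0 - 161.63.255.255) -> ens16
  161.16.0.0/12 (161.16.0.0 - 161.31.255.255) -> ens3
  161.20.0.0/15 (161.20.0.0 - 161.21.255.255) -> ens15
More-specific entries that do NOT match:
  161.21.205.240/30 (161.21.205.240 - 161.21.205.243) does not contain 161.21.205.227
  161.21.206.0/23 (161.21.206.0 - 161.21.207.255) does not contain 161.21.205.227
  165.21.204.0/23 (165.21.204.0 - 165.21.205.255) does not contain 161.21.205.227
  161.21.192.0/21 (161.21.192.0 - 161.21.199.255) does not contain 161.21.205.227
  161.21.208.0/20 (161.21.208.0 - 161.21.223.255) does not contain 161.21.205.227
  161.29.0.0/16 (161.29.0.0 - 161.29.255.255) does not contain 161.21.205.227
Longest matching prefix is /15 -> interface ens15.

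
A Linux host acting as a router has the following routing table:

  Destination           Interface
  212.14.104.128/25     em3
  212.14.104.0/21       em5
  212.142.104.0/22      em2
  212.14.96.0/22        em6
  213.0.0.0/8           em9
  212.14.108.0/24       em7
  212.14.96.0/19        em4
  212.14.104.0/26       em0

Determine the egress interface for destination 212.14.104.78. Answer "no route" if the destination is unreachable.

em5

Routes whose prefix contains 212.14.104.78:
  212.14.96.0/19 (212.14.96.0 - 212.14.127.255) -> em4
  212.14.104.0/21 (212.14.104.0 - 212.14.111.255) -> em5
More-specific entries that do NOT match:
  212.14.104.0/26 (212.14.104.0 - 212.14.104.63) does not contain 212.14.104.78
  212.14.104.128/25 (212.14.104.128 - 212.14.104.255) does not contain 212.14.104.78
  212.14.108.0/24 (212.14.108.0 - 212.14.108.255) does not contain 212.14.104.78
  212.142.104.0/22 (212.142.104.0 - 212.142.107.255) does not contain 212.14.104.78
  212.14.96.0/22 (212.14.96.0 - 212.14.99.255) does not contain 212.14.104.78
Longest matching prefix is /21 -> interface em5.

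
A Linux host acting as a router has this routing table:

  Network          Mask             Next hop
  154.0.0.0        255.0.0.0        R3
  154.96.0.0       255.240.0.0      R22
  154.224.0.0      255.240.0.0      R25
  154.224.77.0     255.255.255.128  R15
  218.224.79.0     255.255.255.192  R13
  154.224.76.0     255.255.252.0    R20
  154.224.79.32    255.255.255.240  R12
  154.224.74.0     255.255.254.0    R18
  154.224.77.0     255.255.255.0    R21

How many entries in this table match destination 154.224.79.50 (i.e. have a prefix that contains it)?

3

Prefixes containing 154.224.79.50:
  154.0.0.0/8 (154.0.0.0 - 154.255.255.255)
  154.224.0.0/12 (154.224.0.0 - 154.239.255.255)
  154.224.76.0/22 (154.224.76.0 - 154.224.79.255)
Total matching entries: 3.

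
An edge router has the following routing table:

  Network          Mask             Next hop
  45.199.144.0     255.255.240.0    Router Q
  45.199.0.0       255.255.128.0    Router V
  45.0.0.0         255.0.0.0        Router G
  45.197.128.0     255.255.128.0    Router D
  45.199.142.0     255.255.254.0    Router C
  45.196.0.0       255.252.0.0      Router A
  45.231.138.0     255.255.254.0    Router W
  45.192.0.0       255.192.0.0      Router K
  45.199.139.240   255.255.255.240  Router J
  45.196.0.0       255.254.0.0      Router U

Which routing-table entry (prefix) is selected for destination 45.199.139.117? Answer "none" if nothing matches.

Entries matching 45.199.139.117:
  45.0.0.0/8 (45.0.0.0 - 45.255.255.255)
  45.192.0.0/10 (45.192.0.0 - 45.255.255.255)
  45.196.0.0/14 (45.196.0.0 - 45.199.255.255)
Most specific is 45.196.0.0/14.

45.196.0.0/14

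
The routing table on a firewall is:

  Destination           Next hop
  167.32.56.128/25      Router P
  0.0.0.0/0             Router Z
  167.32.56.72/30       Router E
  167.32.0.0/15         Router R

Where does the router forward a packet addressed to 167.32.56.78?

Router R

Routes whose prefix contains 167.32.56.78:
  0.0.0.0/0 (default, matches everything) -> Router Z
  167.32.0.0/15 (167.32.0.0 - 167.33.255.255) -> Router R
More-specific entries that do NOT match:
  167.32.56.72/30 (167.32.56.72 - 167.32.56.75) does not contain 167.32.56.78
  167.32.56.128/25 (167.32.56.128 - 167.32.56.255) does not contain 167.32.56.78
Longest matching prefix is /15 -> next hop Router R.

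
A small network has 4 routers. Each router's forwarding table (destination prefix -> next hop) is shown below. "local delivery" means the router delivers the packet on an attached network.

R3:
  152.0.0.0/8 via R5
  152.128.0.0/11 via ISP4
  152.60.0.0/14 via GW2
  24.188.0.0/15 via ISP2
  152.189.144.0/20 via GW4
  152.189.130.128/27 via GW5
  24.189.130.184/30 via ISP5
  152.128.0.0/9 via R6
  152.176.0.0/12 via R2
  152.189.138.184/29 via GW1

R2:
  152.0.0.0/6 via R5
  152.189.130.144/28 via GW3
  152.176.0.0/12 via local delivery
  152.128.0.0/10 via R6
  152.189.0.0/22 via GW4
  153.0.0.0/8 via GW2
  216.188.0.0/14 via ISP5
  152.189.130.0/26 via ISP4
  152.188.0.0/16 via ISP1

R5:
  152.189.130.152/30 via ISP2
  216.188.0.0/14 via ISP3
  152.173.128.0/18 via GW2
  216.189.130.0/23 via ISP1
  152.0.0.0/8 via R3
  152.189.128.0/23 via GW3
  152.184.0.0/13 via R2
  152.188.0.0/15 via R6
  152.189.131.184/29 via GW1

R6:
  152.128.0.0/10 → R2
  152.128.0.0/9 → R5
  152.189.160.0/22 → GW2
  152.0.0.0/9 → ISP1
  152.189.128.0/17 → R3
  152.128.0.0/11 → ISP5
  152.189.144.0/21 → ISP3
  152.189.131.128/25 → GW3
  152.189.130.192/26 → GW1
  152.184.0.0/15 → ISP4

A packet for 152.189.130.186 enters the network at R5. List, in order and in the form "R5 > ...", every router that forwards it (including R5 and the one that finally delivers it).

At R5: longest match for 152.189.130.186 is 152.188.0.0/15 -> R6
At R6: longest match for 152.189.130.186 is 152.189.128.0/17 -> R3
At R3: longest match for 152.189.130.186 is 152.176.0.0/12 -> R2
At R2: longest match for 152.189.130.186 is 152.176.0.0/12 -> local delivery

R5 > R6 > R3 > R2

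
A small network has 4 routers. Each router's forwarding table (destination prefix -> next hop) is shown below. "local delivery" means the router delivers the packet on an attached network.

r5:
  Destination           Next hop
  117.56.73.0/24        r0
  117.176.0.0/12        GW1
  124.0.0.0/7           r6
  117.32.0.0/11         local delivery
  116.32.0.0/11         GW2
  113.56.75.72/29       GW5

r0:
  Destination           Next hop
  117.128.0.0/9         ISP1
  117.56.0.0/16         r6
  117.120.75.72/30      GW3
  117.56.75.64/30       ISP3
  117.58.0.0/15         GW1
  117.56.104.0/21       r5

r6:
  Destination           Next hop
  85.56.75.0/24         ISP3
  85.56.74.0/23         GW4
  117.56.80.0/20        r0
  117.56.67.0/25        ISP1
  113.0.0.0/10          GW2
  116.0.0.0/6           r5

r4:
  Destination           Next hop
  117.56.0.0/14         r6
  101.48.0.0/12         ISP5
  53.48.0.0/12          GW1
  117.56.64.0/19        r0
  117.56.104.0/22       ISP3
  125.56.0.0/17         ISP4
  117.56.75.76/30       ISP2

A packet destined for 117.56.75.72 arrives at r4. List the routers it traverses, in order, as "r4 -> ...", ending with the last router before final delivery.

At r4: longest match for 117.56.75.72 is 117.56.64.0/19 -> r0
At r0: longest match for 117.56.75.72 is 117.56.0.0/16 -> r6
At r6: longest match for 117.56.75.72 is 116.0.0.0/6 -> r5
At r5: longest match for 117.56.75.72 is 117.32.0.0/11 -> local delivery

r4 -> r0 -> r6 -> r5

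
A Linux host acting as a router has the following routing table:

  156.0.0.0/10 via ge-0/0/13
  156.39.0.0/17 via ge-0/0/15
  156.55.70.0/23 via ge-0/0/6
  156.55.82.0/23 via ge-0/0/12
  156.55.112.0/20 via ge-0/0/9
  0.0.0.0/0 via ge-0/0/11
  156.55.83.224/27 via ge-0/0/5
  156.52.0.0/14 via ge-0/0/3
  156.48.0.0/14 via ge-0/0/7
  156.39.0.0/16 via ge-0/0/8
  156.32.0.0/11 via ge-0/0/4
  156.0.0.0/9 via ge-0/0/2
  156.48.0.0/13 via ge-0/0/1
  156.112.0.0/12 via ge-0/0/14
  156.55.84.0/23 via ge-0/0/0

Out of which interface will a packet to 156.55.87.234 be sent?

Routes whose prefix contains 156.55.87.234:
  0.0.0.0/0 (default, matches everything) -> ge-0/0/11
  156.0.0.0/9 (156.0.0.0 - 156.127.255.255) -> ge-0/0/2
  156.0.0.0/10 (156.0.0.0 - 156.63.255.255) -> ge-0/0/13
  156.32.0.0/11 (156.32.0.0 - 156.63.255.255) -> ge-0/0/4
  156.48.0.0/13 (156.48.0.0 - 156.55.255.255) -> ge-0/0/1
  156.52.0.0/14 (156.52.0.0 - 156.55.255.255) -> ge-0/0/3
More-specific entries that do NOT match:
  156.55.83.224/27 (156.55.83.224 - 156.55.83.255) does not contain 156.55.87.234
  156.55.70.0/23 (156.55.70.0 - 156.55.71.255) does not contain 156.55.87.234
  156.55.82.0/23 (156.55.82.0 - 156.55.83.255) does not contain 156.55.87.234
  156.55.84.0/23 (156.55.84.0 - 156.55.85.255) does not contain 156.55.87.234
  156.55.112.0/20 (156.55.112.0 - 156.55.127.255) does not contain 156.55.87.234
  156.39.0.0/17 (156.39.0.0 - 156.39.127.255) does not contain 156.55.87.234
  156.39.0.0/16 (156.39.0.0 - 156.39.255.255) does not contain 156.55.87.234
Longest matching prefix is /14 -> interface ge-0/0/3.

ge-0/0/3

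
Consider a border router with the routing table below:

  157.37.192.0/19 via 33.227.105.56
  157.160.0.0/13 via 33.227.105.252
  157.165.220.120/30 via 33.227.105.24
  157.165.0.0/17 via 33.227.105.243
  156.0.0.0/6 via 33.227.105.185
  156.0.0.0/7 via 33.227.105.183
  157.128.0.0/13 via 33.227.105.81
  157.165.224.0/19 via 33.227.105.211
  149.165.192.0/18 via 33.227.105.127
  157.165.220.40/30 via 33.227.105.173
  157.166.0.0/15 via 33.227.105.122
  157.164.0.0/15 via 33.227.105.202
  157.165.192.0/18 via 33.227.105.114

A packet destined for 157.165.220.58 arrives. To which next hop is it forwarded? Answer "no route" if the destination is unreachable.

Routes whose prefix contains 157.165.220.58:
  156.0.0.0/6 (156.0.0.0 - 159.255.255.255) -> 33.227.105.185
  156.0.0.0/7 (156.0.0.0 - 157.255.255.255) -> 33.227.105.183
  157.160.0.0/13 (157.160.0.0 - 157.167.255.255) -> 33.227.105.252
  157.164.0.0/15 (157.164.0.0 - 157.165.255.255) -> 33.227.105.202
  157.165.192.0/18 (157.165.192.0 - 157.165.255.255) -> 33.227.105.114
More-specific entries that do NOT match:
  157.165.220.120/30 (157.165.220.120 - 157.165.220.123) does not contain 157.165.220.58
  157.165.220.40/30 (157.165.220.40 - 157.165.220.43) does not contain 157.165.220.58
  157.37.192.0/19 (157.37.192.0 - 157.37.223.255) does not contain 157.165.220.58
  157.165.224.0/19 (157.165.224.0 - 157.165.255.255) does not contain 157.165.220.58
Longest matching prefix is /18 -> next hop 33.227.105.114.

33.227.105.114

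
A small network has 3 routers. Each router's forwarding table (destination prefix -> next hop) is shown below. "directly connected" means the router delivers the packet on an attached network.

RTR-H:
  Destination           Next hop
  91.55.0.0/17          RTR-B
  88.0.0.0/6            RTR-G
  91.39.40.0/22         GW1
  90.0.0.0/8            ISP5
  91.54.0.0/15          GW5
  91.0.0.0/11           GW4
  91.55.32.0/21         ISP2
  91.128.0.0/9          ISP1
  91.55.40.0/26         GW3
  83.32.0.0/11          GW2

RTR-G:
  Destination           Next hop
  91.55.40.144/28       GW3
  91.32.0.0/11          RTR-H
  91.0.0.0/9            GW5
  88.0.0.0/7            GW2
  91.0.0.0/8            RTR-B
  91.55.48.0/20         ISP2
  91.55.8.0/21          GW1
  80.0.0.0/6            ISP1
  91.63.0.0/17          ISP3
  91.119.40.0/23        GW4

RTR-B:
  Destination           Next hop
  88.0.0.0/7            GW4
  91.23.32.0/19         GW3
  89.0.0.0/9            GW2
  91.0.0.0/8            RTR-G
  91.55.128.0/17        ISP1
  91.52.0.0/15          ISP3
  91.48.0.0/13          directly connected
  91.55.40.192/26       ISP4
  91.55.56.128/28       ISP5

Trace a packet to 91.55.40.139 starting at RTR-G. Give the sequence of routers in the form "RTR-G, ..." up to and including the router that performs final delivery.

At RTR-G: longest match for 91.55.40.139 is 91.32.0.0/11 -> RTR-H
At RTR-H: longest match for 91.55.40.139 is 91.55.0.0/17 -> RTR-B
At RTR-B: longest match for 91.55.40.139 is 91.48.0.0/13 -> directly connected

RTR-G, RTR-H, RTR-B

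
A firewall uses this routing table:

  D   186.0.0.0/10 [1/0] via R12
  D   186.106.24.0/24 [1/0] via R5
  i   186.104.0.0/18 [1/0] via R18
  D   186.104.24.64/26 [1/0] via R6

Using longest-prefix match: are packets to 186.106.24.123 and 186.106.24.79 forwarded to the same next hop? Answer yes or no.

186.106.24.123: longest match 186.106.24.0/24 -> R5
186.106.24.79: longest match 186.106.24.0/24 -> R5

yes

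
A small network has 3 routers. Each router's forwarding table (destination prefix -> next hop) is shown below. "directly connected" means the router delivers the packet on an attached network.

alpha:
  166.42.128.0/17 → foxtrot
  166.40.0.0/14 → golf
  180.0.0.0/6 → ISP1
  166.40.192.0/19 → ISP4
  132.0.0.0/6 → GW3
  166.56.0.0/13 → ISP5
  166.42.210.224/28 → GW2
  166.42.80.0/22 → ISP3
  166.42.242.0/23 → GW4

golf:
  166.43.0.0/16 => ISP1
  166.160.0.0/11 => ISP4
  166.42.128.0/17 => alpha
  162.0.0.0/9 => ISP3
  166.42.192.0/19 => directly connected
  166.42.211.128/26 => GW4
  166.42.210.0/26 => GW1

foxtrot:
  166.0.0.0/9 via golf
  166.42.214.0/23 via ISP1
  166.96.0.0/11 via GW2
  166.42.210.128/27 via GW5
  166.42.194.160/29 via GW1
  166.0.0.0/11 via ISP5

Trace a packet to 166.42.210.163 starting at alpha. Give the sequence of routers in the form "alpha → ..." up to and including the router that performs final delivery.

At alpha: longest match for 166.42.210.163 is 166.42.128.0/17 -> foxtrot
At foxtrot: longest match for 166.42.210.163 is 166.0.0.0/9 -> golf
At golf: longest match for 166.42.210.163 is 166.42.192.0/19 -> directly connected

alpha → foxtrot → golf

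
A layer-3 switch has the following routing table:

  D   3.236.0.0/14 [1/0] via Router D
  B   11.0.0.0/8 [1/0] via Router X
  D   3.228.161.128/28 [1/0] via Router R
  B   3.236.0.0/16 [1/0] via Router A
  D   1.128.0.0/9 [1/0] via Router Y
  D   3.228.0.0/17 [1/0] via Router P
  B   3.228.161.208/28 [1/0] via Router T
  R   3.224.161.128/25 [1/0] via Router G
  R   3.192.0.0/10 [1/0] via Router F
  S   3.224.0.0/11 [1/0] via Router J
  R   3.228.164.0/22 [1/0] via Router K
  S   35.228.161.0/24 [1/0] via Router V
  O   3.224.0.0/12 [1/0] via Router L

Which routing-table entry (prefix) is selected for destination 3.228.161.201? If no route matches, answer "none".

Entries matching 3.228.161.201:
  3.192.0.0/10 (3.192.0.0 - 3.255.255.255)
  3.224.0.0/11 (3.224.0.0 - 3.255.255.255)
  3.224.0.0/12 (3.224.0.0 - 3.239.255.255)
Most specific is 3.224.0.0/12.

3.224.0.0/12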